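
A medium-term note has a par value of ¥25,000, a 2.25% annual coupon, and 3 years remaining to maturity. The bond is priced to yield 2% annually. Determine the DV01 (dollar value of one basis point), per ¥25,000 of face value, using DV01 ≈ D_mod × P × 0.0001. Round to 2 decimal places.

¥7.24

Periodic yield y = 0.02.
  t   CF        PV=CF/(1+0.02)^t    t·PV
  1       562.50       551.4706       551.4706
  2       562.50       540.6574     1,081.3149
  3    25,562.50    24,088.1147    72,264.3440
  Σ                 25,180.2427    73,897.1295
P = 25,180.2427; D_Mac = 2.93473 yrs; D_mod = 2.87718 yrs.
DV01 ≈ 2.87718 × 25,180.2427 × 0.0001 = 7.244817.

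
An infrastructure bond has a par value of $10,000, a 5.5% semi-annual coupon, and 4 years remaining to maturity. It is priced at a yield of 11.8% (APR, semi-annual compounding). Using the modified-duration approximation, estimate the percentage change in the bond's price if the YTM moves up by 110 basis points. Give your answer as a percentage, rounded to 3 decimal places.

Periodic yield y = 0.059. Modified duration first:
  t   CF        PV=CF/(1+0.059)^t    t·PV
  1       275.00       259.6789       259.6789
  2       275.00       245.2115       490.4229
  3       275.00       231.5500       694.6500
  4       275.00       218.6497       874.5987
  5       275.00       206.4681     1,032.3403
  6       275.00       194.9651     1,169.7908
  7       275.00       184.1030     1,288.7213
  8    10,275.00     6,495.5234    51,964.1870
  Σ                  8,036.1497    57,774.3900
P = 8,036.1497; D_Mac = 7.18931 half-year periods = 3.59466 yrs; D_mod = 3.59466/(1+0.059) = 3.39439 yrs.
ΔP/P ≈ -D_mod · Δy = -3.39439 × (+0.011) = -0.037338 = -3.7338%.

-3.734%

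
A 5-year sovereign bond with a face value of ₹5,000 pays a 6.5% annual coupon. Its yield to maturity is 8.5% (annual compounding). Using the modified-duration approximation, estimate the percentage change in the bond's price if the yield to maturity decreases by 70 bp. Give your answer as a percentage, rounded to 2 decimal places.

Periodic yield y = 0.085. Modified duration first:
  t   CF        PV=CF/(1+0.085)^t    t·PV
  1       325.00       299.5392       299.5392
  2       325.00       276.0730       552.1459
  3       325.00       254.4451       763.3354
  4       325.00       234.5116       938.0466
  5     5,325.00     3,541.3669    17,706.8344
  Σ                  4,605.9358    20,259.9015
P = 4,605.9358; D_Mac = 4.39865 yrs; D_mod = 4.39865/(1+0.085) = 4.05406 yrs.
ΔP/P ≈ -D_mod · Δy = -4.05406 × (-0.007) = +0.028378 = +2.8378%.

+2.84%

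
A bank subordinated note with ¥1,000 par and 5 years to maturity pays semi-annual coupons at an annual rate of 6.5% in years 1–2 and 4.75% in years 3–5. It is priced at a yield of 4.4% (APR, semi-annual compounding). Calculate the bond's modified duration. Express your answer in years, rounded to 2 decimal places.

4.32 years

Periodic yield y = 0.022. First find Macaulay duration:
  t   CF        PV=CF/(1+0.022)^t    t·PV
  1        32.50        31.8004        31.8004
  2        32.50        31.1158        62.2317
  3        32.50        30.4460        91.3381
  4        32.50        29.7906       119.1625
  5        23.75        21.3014       106.5072
  6        23.75        20.8429       125.0574
  7        23.75        20.3942       142.7596
  8        23.75        19.9552       159.6417
  9        23.75        19.5257       175.7309
  10    1,023.75       823.5405     8,235.4049
  Σ                  1,048.7128     9,249.6345
P = 1,048.7128; Macaulay duration = 9,249.6345 / 1,048.7128 = 8.81999 half-year periods = 4.40999 years.
Modified duration = D_Mac / (1 + y) = 4.40999 / 1.022 = 4.31506 years.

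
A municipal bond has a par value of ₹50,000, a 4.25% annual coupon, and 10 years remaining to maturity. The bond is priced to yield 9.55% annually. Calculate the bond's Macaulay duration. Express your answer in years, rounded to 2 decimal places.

Periodic yield y = 0.0955. Discount each cash flow and weight by its year:
  t   CF        PV=CF/(1+0.0955)^t    t·PV
  1     2,125.00     1,939.7535     1,939.7535
  2     2,125.00     1,770.6559     3,541.3118
  3     2,125.00     1,616.2993     4,848.8979
  4     2,125.00     1,475.3987     5,901.5949
  5     2,125.00     1,346.7811     6,733.9057
  6     2,125.00     1,229.3758     7,376.2545
  7     2,125.00     1,122.2052     7,855.4361
  8     2,125.00     1,024.3771     8,195.0171
  9     2,125.00       935.0773     8,415.6954
  10   52,125.00    20,937.3758   209,373.7584
  Σ                 33,397.2998   264,181.6255
Price P = Σ PV = 33,397.2998.
Macaulay duration = Σ(t·PV) / P = 264,181.6255 / 33,397.2998 = 7.91027 years.

7.91 years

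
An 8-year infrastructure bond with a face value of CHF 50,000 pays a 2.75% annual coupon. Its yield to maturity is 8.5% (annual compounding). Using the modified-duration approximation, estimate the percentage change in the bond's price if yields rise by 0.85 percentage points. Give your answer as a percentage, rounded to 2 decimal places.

Periodic yield y = 0.085. Modified duration first:
  t   CF        PV=CF/(1+0.085)^t    t·PV
  1     1,375.00     1,267.2811     1,267.2811
  2     1,375.00     1,168.0010     2,336.0020
  3     1,375.00     1,076.4986     3,229.4959
  4     1,375.00       992.1646     3,968.6586
  5     1,375.00       914.4375     4,572.1873
  6     1,375.00       842.7995     5,056.7970
  7     1,375.00       776.7737     5,437.4161
  8    51,375.00    26,749.3929   213,995.1430
  Σ                 33,787.3490   239,862.9810
P = 33,787.3490; D_Mac = 7.09920 yrs; D_mod = 7.09920/(1+0.085) = 6.54304 yrs.
ΔP/P ≈ -D_mod · Δy = -6.54304 × (+0.0085) = -0.055616 = -5.5616%.

-5.56%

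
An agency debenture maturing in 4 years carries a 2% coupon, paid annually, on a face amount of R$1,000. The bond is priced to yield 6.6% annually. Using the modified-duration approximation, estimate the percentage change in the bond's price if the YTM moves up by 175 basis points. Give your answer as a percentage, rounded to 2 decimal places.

Periodic yield y = 0.066. Modified duration first:
  t   CF        PV=CF/(1+0.066)^t    t·PV
  1        20.00        18.7617        18.7617
  2        20.00        17.6001        35.2002
  3        20.00        16.5104        49.5313
  4     1,020.00       789.8986     3,159.5945
  Σ                    842.7709     3,263.0877
P = 842.7709; D_Mac = 3.87186 yrs; D_mod = 3.87186/(1+0.066) = 3.63214 yrs.
ΔP/P ≈ -D_mod · Δy = -3.63214 × (+0.0175) = -0.063562 = -6.3562%.

-6.36%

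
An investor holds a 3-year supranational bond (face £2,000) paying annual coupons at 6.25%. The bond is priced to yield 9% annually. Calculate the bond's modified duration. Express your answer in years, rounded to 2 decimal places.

2.59 years

Periodic yield y = 0.09. First find Macaulay duration:
  t   CF        PV=CF/(1+0.09)^t    t·PV
  1       125.00       114.6789       114.6789
  2       125.00       105.2100       210.4200
  3     2,125.00     1,640.8899     4,922.6697
  Σ                  1,860.7788     5,247.7686
P = 1,860.7788; Macaulay duration = 5,247.7686 / 1,860.7788 = 2.82020 years.
Modified duration = D_Mac / (1 + y) = 2.82020 / 1.09 = 2.58734 years.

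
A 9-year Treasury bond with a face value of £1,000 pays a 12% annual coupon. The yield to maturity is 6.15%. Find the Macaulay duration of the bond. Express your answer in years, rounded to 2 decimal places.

Periodic yield y = 0.0615. Discount each cash flow and weight by its year:
  t   CF        PV=CF/(1+0.0615)^t    t·PV
  1       120.00       113.0476       113.0476
  2       120.00       106.4980       212.9959
  3       120.00       100.3278       300.9834
  4       120.00        94.5151       378.0604
  5       120.00        89.0392       445.1960
  6       120.00        83.8805       503.2833
  7       120.00        79.0208       553.1454
  8       120.00        74.4426       595.5404
  9     1,120.00       654.5428     5,890.8850
  Σ                  1,395.3143     8,993.1374
Price P = Σ PV = 1,395.3143.
Macaulay duration = Σ(t·PV) / P = 8,993.1374 / 1,395.3143 = 6.44524 years.

6.45 years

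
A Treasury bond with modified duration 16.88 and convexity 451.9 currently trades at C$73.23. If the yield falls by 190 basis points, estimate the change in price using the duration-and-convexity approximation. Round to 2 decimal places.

+C$29.46

Duration effect: -D_mod·Δy = -16.88 × (-0.019) = +0.320720
Convexity effect: ½·C·(Δy)² = 0.5 × 451.9 × (-0.019)² = +0.08156795
ΔP/P ≈ +0.320720 + 0.08156795 = +0.40228795
ΔP ≈ 73.23 × (+0.40228795) = +29.4595465785.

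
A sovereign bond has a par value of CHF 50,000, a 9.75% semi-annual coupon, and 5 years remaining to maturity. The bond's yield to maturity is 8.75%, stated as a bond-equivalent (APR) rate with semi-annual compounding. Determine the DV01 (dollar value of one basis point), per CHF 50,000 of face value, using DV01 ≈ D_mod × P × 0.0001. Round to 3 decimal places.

Periodic yield y = 0.04375.
  t   CF        PV=CF/(1+0.04375)^t    t·PV
  1     2,437.50     2,335.3293     2,335.3293
  2     2,437.50     2,237.4413     4,474.8826
  3     2,437.50     2,143.6563     6,430.9690
  4     2,437.50     2,053.8025     8,215.2099
  5     2,437.50     1,967.7149     9,838.5747
  6     2,437.50     1,885.2359    11,311.4152
  7     2,437.50     1,806.2140    12,643.4980
  8     2,437.50     1,730.5044    13,844.0355
  9     2,437.50     1,657.9683    14,921.7149
  10   52,437.50    34,172.5268   341,725.2684
  Σ                 51,990.3938   425,740.8973
P = 51,990.3938; D_Mac = 8.18884 half-year periods = 4.09442 yrs; D_mod = 3.92280 yrs.
DV01 ≈ 3.92280 × 51,990.3938 × 0.0001 = 20.394774.

CHF 20.395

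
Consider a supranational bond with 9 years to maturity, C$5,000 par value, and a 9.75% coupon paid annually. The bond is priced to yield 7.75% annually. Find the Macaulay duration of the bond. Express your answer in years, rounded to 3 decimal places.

6.544 years

Periodic yield y = 0.0775. Discount each cash flow and weight by its year:
  t   CF        PV=CF/(1+0.0775)^t    t·PV
  1       487.50       452.4362       452.4362
  2       487.50       419.8944       839.7888
  3       487.50       389.6932     1,169.0795
  4       487.50       361.6642     1,446.6567
  5       487.50       335.6512     1,678.2561
  6       487.50       311.5092     1,869.0555
  7       487.50       289.1037     2,023.7260
  8       487.50       268.3097     2,146.4777
  9     5,487.50     2,802.9737    25,226.7634
  Σ                  5,631.2355    36,852.2398
Price P = Σ PV = 5,631.2355.
Macaulay duration = Σ(t·PV) / P = 36,852.2398 / 5,631.2355 = 6.54425 years.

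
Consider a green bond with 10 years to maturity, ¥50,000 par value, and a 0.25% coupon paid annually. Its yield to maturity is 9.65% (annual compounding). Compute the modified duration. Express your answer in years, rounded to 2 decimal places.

Periodic yield y = 0.0965. First find Macaulay duration:
  t   CF        PV=CF/(1+0.0965)^t    t·PV
  1       125.00       113.9991       113.9991
  2       125.00       103.9663       207.9327
  3       125.00        94.8165       284.4496
  4       125.00        86.4720       345.8880
  5       125.00        78.8618       394.3091
  6       125.00        71.9214       431.5285
  7       125.00        65.5918       459.1426
  8       125.00        59.8192       478.5540
  9       125.00        54.5547       490.9924
  10   50,125.00    19,951.1542   199,511.5421
  Σ                 20,681.1572   202,718.3381
P = 20,681.1572; Macaulay duration = 202,718.3381 / 20,681.1572 = 9.80208 years.
Modified duration = D_Mac / (1 + y) = 9.80208 / 1.0965 = 8.93942 years.

8.94 years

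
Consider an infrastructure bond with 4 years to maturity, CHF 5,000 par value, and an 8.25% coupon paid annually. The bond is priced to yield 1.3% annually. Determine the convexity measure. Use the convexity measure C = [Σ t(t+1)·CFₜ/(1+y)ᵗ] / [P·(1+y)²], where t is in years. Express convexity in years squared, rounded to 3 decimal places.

With y = 0.013:
  t   CF        PV=CF/(1+0.013)^t    t·PV        t(t+1)·PV
  1       412.50       407.2063       407.2063         814.4126
  2       412.50       401.9806       803.9611       2,411.8834
  3       412.50       396.8219     1,190.4657       4,761.8626
  4     5,412.50     5,139.9646    20,559.8584     102,799.2920
  Σ                  6,345.9734    22,961.4915     110,787.4507
P = 6,345.9734.
Convexity = Σ t(t+1)·PV / [P·(1+y)²] = 110,787.4507 / (6,345.9734 × 1.026169) = 17.01271.

17.013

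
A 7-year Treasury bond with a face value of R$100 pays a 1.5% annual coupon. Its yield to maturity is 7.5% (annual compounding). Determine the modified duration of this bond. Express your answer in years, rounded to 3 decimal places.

6.155 years

Periodic yield y = 0.075. First find Macaulay duration:
  t   CF        PV=CF/(1+0.075)^t    t·PV
  1         1.50         1.3953         1.3953
  2         1.50         1.2980         2.5960
  3         1.50         1.2074         3.6223
  4         1.50         1.1232         4.4928
  5         1.50         1.0448         5.2242
  6         1.50         0.9719         5.8317
  7       101.50        61.1796       428.2574
  Σ                     68.2204       451.4197
P = 68.2204; Macaulay duration = 451.4197 / 68.2204 = 6.61708 years.
Modified duration = D_Mac / (1 + y) = 6.61708 / 1.075 = 6.15542 years.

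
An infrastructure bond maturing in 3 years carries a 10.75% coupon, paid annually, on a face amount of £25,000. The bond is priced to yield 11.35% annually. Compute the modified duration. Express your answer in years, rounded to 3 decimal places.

2.439 years

Periodic yield y = 0.1135. First find Macaulay duration:
  t   CF        PV=CF/(1+0.1135)^t    t·PV
  1     2,687.50     2,413.5608     2,413.5608
  2     2,687.50     2,167.5445     4,335.0891
  3    27,687.50    20,054.5573    60,163.6719
  Σ                 24,635.6627    66,912.3218
P = 24,635.6627; Macaulay duration = 66,912.3218 / 24,635.6627 = 2.71608 years.
Modified duration = D_Mac / (1 + y) = 2.71608 / 1.1135 = 2.43922 years.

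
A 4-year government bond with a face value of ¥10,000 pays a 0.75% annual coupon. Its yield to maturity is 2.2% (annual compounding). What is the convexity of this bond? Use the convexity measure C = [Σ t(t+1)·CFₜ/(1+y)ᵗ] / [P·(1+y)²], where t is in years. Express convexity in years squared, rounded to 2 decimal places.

18.86

With y = 0.022:
  t   CF        PV=CF/(1+0.022)^t    t·PV        t(t+1)·PV
  1        75.00        73.3855        73.3855         146.7710
  2        75.00        71.8058       143.6116         430.8347
  3        75.00        70.2601       210.7802         843.1208
  4    10,075.00     9,235.0972    36,940.3889     184,701.9444
  Σ                  9,450.5486    37,368.1662     186,122.6710
P = 9,450.5486.
Convexity = Σ t(t+1)·PV / [P·(1+y)²] = 186,122.6710 / (9,450.5486 × 1.044484) = 18.85560.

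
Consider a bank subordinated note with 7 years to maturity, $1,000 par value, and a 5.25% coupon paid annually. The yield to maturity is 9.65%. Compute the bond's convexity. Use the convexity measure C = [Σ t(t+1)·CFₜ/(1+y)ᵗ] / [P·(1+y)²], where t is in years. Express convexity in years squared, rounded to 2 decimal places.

With y = 0.0965:
  t   CF        PV=CF/(1+0.0965)^t    t·PV        t(t+1)·PV
  1        52.50        47.8796        47.8796          95.7592
  2        52.50        43.6659        87.3317         261.9952
  3        52.50        39.8229       119.4688         477.8754
  4        52.50        36.3182       145.2729         726.3647
  5        52.50        33.1220       165.6098         993.6590
  6        52.50        30.2070       181.2420       1,268.6937
  7     1,052.50       552.2830     3,865.9808      30,927.8464
  Σ                    783.2986     4,612.7857      34,752.1936
P = 783.2986.
Convexity = Σ t(t+1)·PV / [P·(1+y)²] = 34,752.1936 / (783.2986 × 1.202312) = 36.90095.

36.90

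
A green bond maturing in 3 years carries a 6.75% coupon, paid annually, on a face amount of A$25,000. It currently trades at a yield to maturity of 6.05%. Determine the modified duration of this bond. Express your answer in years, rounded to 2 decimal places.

Periodic yield y = 0.0605. First find Macaulay duration:
  t   CF        PV=CF/(1+0.0605)^t    t·PV
  1     1,687.50     1,591.2306     1,591.2306
  2     1,687.50     1,500.4531     3,000.9063
  3    26,687.50    22,375.6610    67,126.9830
  Σ                 25,467.3447    71,719.1198
P = 25,467.3447; Macaulay duration = 71,719.1198 / 25,467.3447 = 2.81612 years.
Modified duration = D_Mac / (1 + y) = 2.81612 / 1.0605 = 2.65547 years.

2.66 years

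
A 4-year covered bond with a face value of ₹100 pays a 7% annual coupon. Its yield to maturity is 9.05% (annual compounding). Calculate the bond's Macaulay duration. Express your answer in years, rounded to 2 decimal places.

Periodic yield y = 0.0905. Discount each cash flow and weight by its year:
  t   CF        PV=CF/(1+0.0905)^t    t·PV
  1         7.00         6.4191         6.4191
  2         7.00         5.8864        11.7727
  3         7.00         5.3979        16.1936
  4       107.00        75.6626       302.6503
  Σ                     93.3659       337.0356
Price P = Σ PV = 93.3659.
Macaulay duration = Σ(t·PV) / P = 337.0356 / 93.3659 = 3.60984 years.

3.61 years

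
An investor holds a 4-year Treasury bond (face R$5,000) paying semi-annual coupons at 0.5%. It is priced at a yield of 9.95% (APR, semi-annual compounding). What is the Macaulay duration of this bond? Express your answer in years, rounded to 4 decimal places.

Periodic yield y = 0.04975. Discount each cash flow and weight by its period:
  t   CF        PV=CF/(1+0.04975)^t    t·PV
  1        12.50        11.9076        11.9076
  2        12.50        11.3433        22.6865
  3        12.50        10.8057        32.4171
  4        12.50        10.2936        41.1743
  5        12.50         9.8057        49.0287
  6        12.50         9.3410        56.0462
  7        12.50         8.8983        62.2884
  8     5,012.50     3,399.1264    27,193.0115
  Σ                  3,471.5217    27,468.5603
Price P = Σ PV = 3,471.5217.
Macaulay duration = Σ(t·PV) / P = 27,468.5603 / 3,471.5217 = 7.91254 half-year periods.
In years: 7.91254 / 2 = 3.95627 years.

3.9563 years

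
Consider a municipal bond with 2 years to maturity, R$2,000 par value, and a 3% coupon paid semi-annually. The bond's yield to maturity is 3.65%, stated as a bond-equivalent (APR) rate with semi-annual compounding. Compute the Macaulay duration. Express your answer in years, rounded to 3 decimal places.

1.956 years

Periodic yield y = 0.01825. Discount each cash flow and weight by its period:
  t   CF        PV=CF/(1+0.01825)^t    t·PV
  1        30.00        29.4623        29.4623
  2        30.00        28.9343        57.8685
  3        30.00        28.4157        85.2470
  4     2,030.00     1,888.3320     7,553.3282
  Σ                  1,975.1443     7,725.9060
Price P = Σ PV = 1,975.1443.
Macaulay duration = Σ(t·PV) / P = 7,725.9060 / 1,975.1443 = 3.91157 half-year periods.
In years: 3.91157 / 2 = 1.95578 years.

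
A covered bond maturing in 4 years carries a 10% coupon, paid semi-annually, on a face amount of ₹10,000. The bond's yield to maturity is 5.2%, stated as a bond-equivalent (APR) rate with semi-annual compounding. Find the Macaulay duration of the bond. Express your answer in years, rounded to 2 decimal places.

Periodic yield y = 0.026. Discount each cash flow and weight by its period:
  t   CF        PV=CF/(1+0.026)^t    t·PV
  1       500.00       487.3294       487.3294
  2       500.00       474.9800       949.9599
  3       500.00       462.9434     1,388.8303
  4       500.00       451.2119     1,804.8477
  5       500.00       439.7777     2,198.8885
  6       500.00       428.6332     2,571.7994
  7       500.00       417.7712     2,924.3983
  8    10,500.00     8,550.8721    68,406.9772
  Σ                 11,713.5190    80,733.0306
Price P = Σ PV = 11,713.5190.
Macaulay duration = Σ(t·PV) / P = 80,733.0306 / 11,713.5190 = 6.89230 half-year periods.
In years: 6.89230 / 2 = 3.44615 years.

3.45 years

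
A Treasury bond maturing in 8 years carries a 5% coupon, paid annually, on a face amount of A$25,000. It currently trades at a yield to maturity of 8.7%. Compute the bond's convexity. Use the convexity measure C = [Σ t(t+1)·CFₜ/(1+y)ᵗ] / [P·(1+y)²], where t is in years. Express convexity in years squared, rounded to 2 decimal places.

With y = 0.087:
  t   CF        PV=CF/(1+0.087)^t    t·PV        t(t+1)·PV
  1     1,250.00     1,149.9540     1,149.9540       2,299.9080
  2     1,250.00     1,057.9154     2,115.8307       6,347.4922
  3     1,250.00       973.2432     2,919.7296      11,678.9185
  4     1,250.00       895.3479     3,581.3917      17,906.9587
  5     1,250.00       823.6872     4,118.4358      24,710.6146
  6     1,250.00       757.7619     4,546.5712      31,825.9986
  7     1,250.00       697.1130     4,879.7913      39,038.3300
  8    26,250.00    13,467.6852   107,741.4813     969,673.3313
  Σ                 19,822.7077   131,053.1856   1,103,481.5519
P = 19,822.7077.
Convexity = Σ t(t+1)·PV / [P·(1+y)²] = 1,103,481.5519 / (19,822.7077 × 1.181569) = 47.11324.

47.11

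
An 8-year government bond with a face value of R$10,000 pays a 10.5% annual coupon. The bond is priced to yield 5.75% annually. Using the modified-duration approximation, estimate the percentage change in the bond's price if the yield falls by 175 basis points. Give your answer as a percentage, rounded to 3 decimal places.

+10.054%

Periodic yield y = 0.0575. Modified duration first:
  t   CF        PV=CF/(1+0.0575)^t    t·PV
  1     1,050.00       992.9078       992.9078
  2     1,050.00       938.9199     1,877.8398
  3     1,050.00       887.8675     2,663.6026
  4     1,050.00       839.5910     3,358.3642
  5     1,050.00       793.9395     3,969.6976
  6     1,050.00       750.7702     4,504.6214
  7     1,050.00       709.9482     4,969.6374
  8    11,050.00     7,065.1156    56,520.9245
  Σ                 12,979.0598    78,857.5952
P = 12,979.0598; D_Mac = 6.07576 yrs; D_mod = 6.07576/(1+0.0575) = 5.74540 yrs.
ΔP/P ≈ -D_mod · Δy = -5.74540 × (-0.0175) = +0.100544 = +10.0544%.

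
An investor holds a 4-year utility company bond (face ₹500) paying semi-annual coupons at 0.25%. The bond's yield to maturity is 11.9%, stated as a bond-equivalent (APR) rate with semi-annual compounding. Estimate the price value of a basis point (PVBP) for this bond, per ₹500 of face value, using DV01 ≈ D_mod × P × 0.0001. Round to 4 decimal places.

Periodic yield y = 0.0595.
  t   CF        PV=CF/(1+0.0595)^t    t·PV
  1        0.625         0.5899         0.5899
  2        0.625         0.5568         1.1135
  3        0.625         0.5255         1.5765
  4        0.625         0.4960         1.9840
  5        0.625         0.4681         2.3407
  6        0.625         0.4418         2.6511
  7        0.625         0.4170         2.9193
  8      500.625       315.2861     2,522.2889
  Σ                    318.7813     2,535.4639
P = 318.7813; D_Mac = 7.95362 half-year periods = 3.97681 yrs; D_mod = 3.75348 yrs.
DV01 ≈ 3.75348 × 318.7813 × 0.0001 = 0.119654.

₹0.1197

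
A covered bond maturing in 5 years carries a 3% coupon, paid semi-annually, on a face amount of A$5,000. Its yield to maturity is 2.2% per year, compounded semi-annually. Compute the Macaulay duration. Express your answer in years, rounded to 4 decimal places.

4.6875 years

Periodic yield y = 0.011. Discount each cash flow and weight by its period:
  t   CF        PV=CF/(1+0.011)^t    t·PV
  1        75.00        74.1840        74.1840
  2        75.00        73.3768       146.7537
  3        75.00        72.5785       217.7354
  4        75.00        71.7888       287.1552
  5        75.00        71.0077       355.0385
  6        75.00        70.2351       421.4107
  7        75.00        69.4709       486.2966
  8        75.00        68.7151       549.7206
  9        75.00        67.9674       611.7069
  10    5,075.00     4,549.0896    45,490.8960
  Σ                  5,188.4139    48,640.8975
Price P = Σ PV = 5,188.4139.
Macaulay duration = Σ(t·PV) / P = 48,640.8975 / 5,188.4139 = 9.37491 half-year periods.
In years: 9.37491 / 2 = 4.68745 years.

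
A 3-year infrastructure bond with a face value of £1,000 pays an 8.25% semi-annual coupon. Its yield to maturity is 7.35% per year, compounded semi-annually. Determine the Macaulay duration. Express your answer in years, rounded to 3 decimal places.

Periodic yield y = 0.03675. Discount each cash flow and weight by its period:
  t   CF        PV=CF/(1+0.03675)^t    t·PV
  1        41.25        39.7878        39.7878
  2        41.25        38.3774        76.7549
  3        41.25        37.0171       111.0512
  4        41.25        35.7049       142.8196
  5        41.25        34.4393       172.1963
  6     1,041.25       838.5148     5,031.0890
  Σ                  1,023.8413     5,573.6987
Price P = Σ PV = 1,023.8413.
Macaulay duration = Σ(t·PV) / P = 5,573.6987 / 1,023.8413 = 5.44391 half-year periods.
In years: 5.44391 / 2 = 2.72195 years.

2.722 years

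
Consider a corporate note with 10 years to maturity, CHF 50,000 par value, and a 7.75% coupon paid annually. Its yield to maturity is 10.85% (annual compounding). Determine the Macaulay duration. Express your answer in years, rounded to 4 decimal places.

Periodic yield y = 0.1085. Discount each cash flow and weight by its year:
  t   CF        PV=CF/(1+0.1085)^t    t·PV
  1     3,875.00     3,495.7149     3,495.7149
  2     3,875.00     3,153.5543     6,307.1086
  3     3,875.00     2,844.8843     8,534.6530
  4     3,875.00     2,566.4270    10,265.7080
  5     3,875.00     2,315.2251    11,576.1254
  6     3,875.00     2,088.6108    12,531.6649
  7     3,875.00     1,884.1775    13,189.2428
  8     3,875.00     1,699.7542    13,598.0337
  9     3,875.00     1,533.3822    13,800.4402
  10   53,875.00    19,232.2594   192,322.5943
  Σ                 40,813.9899   285,621.2859
Price P = Σ PV = 40,813.9899.
Macaulay duration = Σ(t·PV) / P = 285,621.2859 / 40,813.9899 = 6.99812 years.

6.9981 years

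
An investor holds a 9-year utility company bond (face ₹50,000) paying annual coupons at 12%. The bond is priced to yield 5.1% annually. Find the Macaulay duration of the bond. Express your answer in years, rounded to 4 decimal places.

Periodic yield y = 0.051. Discount each cash flow and weight by its year:
  t   CF        PV=CF/(1+0.051)^t    t·PV
  1     6,000.00     5,708.8487     5,708.8487
  2     6,000.00     5,431.8256    10,863.6512
  3     6,000.00     5,168.2451    15,504.7353
  4     6,000.00     4,917.4549    19,669.8196
  5     6,000.00     4,678.8344    23,394.1718
  6     6,000.00     4,451.7929    26,710.7575
  7     6,000.00     4,235.7687    29,650.3810
  8     6,000.00     4,030.2271    32,241.8170
  9    56,000.00    35,790.1553   322,111.3976
  Σ                 74,413.1527   485,855.5798
Price P = Σ PV = 74,413.1527.
Macaulay duration = Σ(t·PV) / P = 485,855.5798 / 74,413.1527 = 6.52916 years.

6.5292 years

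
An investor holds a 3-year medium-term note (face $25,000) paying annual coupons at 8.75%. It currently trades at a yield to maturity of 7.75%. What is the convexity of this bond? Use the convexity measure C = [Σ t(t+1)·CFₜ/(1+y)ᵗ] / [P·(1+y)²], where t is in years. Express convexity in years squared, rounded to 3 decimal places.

With y = 0.0775:
  t   CF        PV=CF/(1+0.0775)^t    t·PV        t(t+1)·PV
  1     2,187.50     2,030.1624     2,030.1624       4,060.3248
  2     2,187.50     1,884.1415     3,768.2829      11,304.8487
  3    27,187.50    21,732.8878    65,198.6634     260,794.6535
  Σ                 25,647.1917    70,997.1087     276,159.8271
P = 25,647.1917.
Convexity = Σ t(t+1)·PV / [P·(1+y)²] = 276,159.8271 / (25,647.1917 × 1.161006) = 9.27441.

9.274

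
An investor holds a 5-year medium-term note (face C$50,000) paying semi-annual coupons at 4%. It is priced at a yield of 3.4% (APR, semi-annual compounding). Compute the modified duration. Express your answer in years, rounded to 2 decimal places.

Periodic yield y = 0.017. First find Macaulay duration:
  t   CF        PV=CF/(1+0.017)^t    t·PV
  1     1,000.00       983.2842       983.2842
  2     1,000.00       966.8478     1,933.6955
  3     1,000.00       950.6861     2,852.0583
  4     1,000.00       934.7946     3,739.1783
  5     1,000.00       919.1687     4,595.8436
  6     1,000.00       903.8040     5,422.8243
  7     1,000.00       888.6962     6,220.8735
  8     1,000.00       873.8409     6,990.7273
  9     1,000.00       859.2339     7,733.1055
  10   51,000.00    43,088.4277   430,884.2769
  Σ                 51,368.7841   471,355.8674
P = 51,368.7841; Macaulay duration = 471,355.8674 / 51,368.7841 = 9.17592 half-year periods = 4.58796 years.
Modified duration = D_Mac / (1 + y) = 4.58796 / 1.017 = 4.51127 years.

4.51 years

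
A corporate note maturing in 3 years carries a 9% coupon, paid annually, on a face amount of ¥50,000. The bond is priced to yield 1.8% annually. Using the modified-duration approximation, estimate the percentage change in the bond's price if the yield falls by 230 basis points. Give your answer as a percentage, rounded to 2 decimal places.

+6.29%

Periodic yield y = 0.018. Modified duration first:
  t   CF        PV=CF/(1+0.018)^t    t·PV
  1     4,500.00     4,420.4322     4,420.4322
  2     4,500.00     4,342.2713     8,684.5427
  3    54,500.00    51,659.8533   154,979.5598
  Σ                 60,422.5568   168,084.5347
P = 60,422.5568; D_Mac = 2.78182 yrs; D_mod = 2.78182/(1+0.018) = 2.73263 yrs.
ΔP/P ≈ -D_mod · Δy = -2.73263 × (-0.023) = +0.062850 = +6.2850%.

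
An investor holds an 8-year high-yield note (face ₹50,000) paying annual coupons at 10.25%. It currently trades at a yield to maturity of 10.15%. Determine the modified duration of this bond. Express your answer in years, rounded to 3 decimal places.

5.297 years

Periodic yield y = 0.1015. First find Macaulay duration:
  t   CF        PV=CF/(1+0.1015)^t    t·PV
  1     5,125.00     4,652.7463     4,652.7463
  2     5,125.00     4,224.0093     8,448.0186
  3     5,125.00     3,834.7792    11,504.3377
  4     5,125.00     3,481.4155    13,925.6622
  5     5,125.00     3,160.6133    15,803.0665
  6     5,125.00     2,869.3720    17,216.2322
  7     5,125.00     2,604.9678    18,234.7746
  8    55,125.00    25,437.3925   203,499.1397
  Σ                 50,265.2959   293,283.9777
P = 50,265.2959; Macaulay duration = 293,283.9777 / 50,265.2959 = 5.83472 years.
Modified duration = D_Mac / (1 + y) = 5.83472 / 1.1015 = 5.29707 years.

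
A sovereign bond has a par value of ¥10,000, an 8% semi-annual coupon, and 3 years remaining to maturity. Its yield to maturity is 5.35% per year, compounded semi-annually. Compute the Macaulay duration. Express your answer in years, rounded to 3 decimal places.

Periodic yield y = 0.02675. Discount each cash flow and weight by its period:
  t   CF        PV=CF/(1+0.02675)^t    t·PV
  1       400.00       389.5788       389.5788
  2       400.00       379.4290       758.8581
  3       400.00       369.5437     1,108.6312
  4       400.00       359.9160     1,439.6640
  5       400.00       350.5391     1,752.6954
  6    10,400.00     8,876.5677    53,259.4063
  Σ                 10,725.5743    58,708.8337
Price P = Σ PV = 10,725.5743.
Macaulay duration = Σ(t·PV) / P = 58,708.8337 / 10,725.5743 = 5.47372 half-year periods.
In years: 5.47372 / 2 = 2.73686 years.

2.737 years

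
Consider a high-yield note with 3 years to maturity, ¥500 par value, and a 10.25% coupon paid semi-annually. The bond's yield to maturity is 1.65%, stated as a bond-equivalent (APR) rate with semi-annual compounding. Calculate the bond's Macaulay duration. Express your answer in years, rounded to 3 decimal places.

2.698 years

Periodic yield y = 0.00825. Discount each cash flow and weight by its period:
  t   CF        PV=CF/(1+0.00825)^t    t·PV
  1       25.625        25.4153        25.4153
  2       25.625        25.2074        50.4147
  3       25.625        25.0011        75.0033
  4       25.625        24.7965        99.1861
  5       25.625        24.5936       122.9682
  6      525.625       500.3416     3,002.0497
  Σ                    625.3556     3,375.0374
Price P = Σ PV = 625.3556.
Macaulay duration = Σ(t·PV) / P = 3,375.0374 / 625.3556 = 5.39699 half-year periods.
In years: 5.39699 / 2 = 2.69849 years.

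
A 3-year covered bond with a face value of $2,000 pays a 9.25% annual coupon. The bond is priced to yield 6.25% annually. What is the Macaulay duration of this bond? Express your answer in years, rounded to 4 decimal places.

2.7629 years

Periodic yield y = 0.0625. Discount each cash flow and weight by its year:
  t   CF        PV=CF/(1+0.0625)^t    t·PV
  1       185.00       174.1176       174.1176
  2       185.00       163.8754       327.7509
  3     2,185.00     1,821.6487     5,464.9461
  Σ                  2,159.6418     5,966.8146
Price P = Σ PV = 2,159.6418.
Macaulay duration = Σ(t·PV) / P = 5,966.8146 / 2,159.6418 = 2.76287 years.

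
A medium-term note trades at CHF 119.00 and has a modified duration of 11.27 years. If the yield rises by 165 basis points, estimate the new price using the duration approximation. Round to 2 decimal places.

Duration approximation: ΔP/P ≈ -D_mod · Δy = -11.27 × (+0.0165) = -0.185955.
New price ≈ 119.00 × (1 - 0.185955) = 96.871355.

CHF 96.87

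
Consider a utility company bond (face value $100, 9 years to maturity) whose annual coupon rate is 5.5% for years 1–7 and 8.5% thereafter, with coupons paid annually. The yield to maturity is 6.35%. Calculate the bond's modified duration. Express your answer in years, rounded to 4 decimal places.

Periodic yield y = 0.0635. First find Macaulay duration:
  t   CF        PV=CF/(1+0.0635)^t    t·PV
  1         5.50         5.1716         5.1716
  2         5.50         4.8628         9.7256
  3         5.50         4.5725        13.7174
  4         5.50         4.2994        17.1978
  5         5.50         4.0427        20.2137
  6         5.50         3.8013        22.8081
  7         5.50         3.5744        25.0206
  8         8.50         5.1942        41.5536
  9       108.50        62.3437       561.0929
  Σ                     97.8627       716.5014
P = 97.8627; Macaulay duration = 716.5014 / 97.8627 = 7.32150 years.
Modified duration = D_Mac / (1 + y) = 7.32150 / 1.0635 = 6.88434 years.

6.8843 years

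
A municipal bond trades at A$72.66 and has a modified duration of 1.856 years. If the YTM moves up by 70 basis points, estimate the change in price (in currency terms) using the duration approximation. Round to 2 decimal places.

Duration approximation: ΔP/P ≈ -D_mod · Δy = -1.856 × (+0.007) = -0.012992.
ΔP ≈ 72.66 × (-0.012992) = -0.94399872.

-A$0.94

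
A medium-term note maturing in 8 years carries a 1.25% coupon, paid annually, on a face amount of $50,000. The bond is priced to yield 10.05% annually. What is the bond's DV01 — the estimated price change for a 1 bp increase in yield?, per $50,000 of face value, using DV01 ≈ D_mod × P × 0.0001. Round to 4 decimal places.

Periodic yield y = 0.1005.
  t   CF        PV=CF/(1+0.1005)^t    t·PV
  1       625.00       567.9237       567.9237
  2       625.00       516.0597     1,032.1193
  3       625.00       468.9320     1,406.7960
  4       625.00       426.1081     1,704.4326
  5       625.00       387.1950     1,935.9752
  6       625.00       351.8356     2,111.0134
  7       625.00       319.7052     2,237.9363
  8    50,625.00    23,531.2318   188,249.8540
  Σ                 26,568.9910   199,246.0505
P = 26,568.9910; D_Mac = 7.49920 yrs; D_mod = 6.81435 yrs.
DV01 ≈ 6.81435 × 26,568.9910 × 0.0001 = 18.105048.

$18.1050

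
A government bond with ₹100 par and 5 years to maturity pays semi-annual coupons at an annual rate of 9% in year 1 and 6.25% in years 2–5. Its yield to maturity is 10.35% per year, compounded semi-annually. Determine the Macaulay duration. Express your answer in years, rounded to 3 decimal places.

Periodic yield y = 0.05175. Discount each cash flow and weight by its period:
  t   CF        PV=CF/(1+0.05175)^t    t·PV
  1        4.500         4.2786         4.2786
  2        4.500         4.0681         8.1361
  3        3.125         2.6860         8.0581
  4        3.125         2.5539        10.2155
  5        3.125         2.4282        12.1411
  6        3.125         2.3087        13.8524
  7        3.125         2.1951        15.3660
  8        3.125         2.0871        16.6971
  9        3.125         1.9844        17.8599
  10     103.125        62.2642       622.6425
  Σ                     86.8545       729.2473
Price P = Σ PV = 86.8545.
Macaulay duration = Σ(t·PV) / P = 729.2473 / 86.8545 = 8.39620 half-year periods.
In years: 8.39620 / 2 = 4.19810 years.

4.198 years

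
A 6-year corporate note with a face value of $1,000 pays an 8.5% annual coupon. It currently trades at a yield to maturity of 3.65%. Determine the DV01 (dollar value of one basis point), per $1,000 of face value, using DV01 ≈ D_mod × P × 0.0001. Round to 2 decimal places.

$0.61

Periodic yield y = 0.0365.
  t   CF        PV=CF/(1+0.0365)^t    t·PV
  1        85.00        82.0068        82.0068
  2        85.00        79.1189       158.2378
  3        85.00        76.3328       228.9983
  4        85.00        73.6447       294.5789
  5        85.00        71.0514       355.2568
  6     1,085.00       875.0118     5,250.0707
  Σ                  1,257.1663     6,369.1493
P = 1,257.1663; D_Mac = 5.06627 yrs; D_mod = 4.88787 yrs.
DV01 ≈ 4.88787 × 1,257.1663 × 0.0001 = 0.614486.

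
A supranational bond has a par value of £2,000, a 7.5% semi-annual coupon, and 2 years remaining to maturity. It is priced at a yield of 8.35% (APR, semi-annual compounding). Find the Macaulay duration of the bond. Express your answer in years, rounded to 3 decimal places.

1.893 years

Periodic yield y = 0.04175. Discount each cash flow and weight by its period:
  t   CF        PV=CF/(1+0.04175)^t    t·PV
  1        75.00        71.9942        71.9942
  2        75.00        69.1089       138.2179
  3        75.00        66.3393       199.0178
  4     2,075.00     1,761.8303     7,047.3210
  Σ                  1,969.2727     7,456.5510
Price P = Σ PV = 1,969.2727.
Macaulay duration = Σ(t·PV) / P = 7,456.5510 / 1,969.2727 = 3.78645 half-year periods.
In years: 3.78645 / 2 = 1.89322 years.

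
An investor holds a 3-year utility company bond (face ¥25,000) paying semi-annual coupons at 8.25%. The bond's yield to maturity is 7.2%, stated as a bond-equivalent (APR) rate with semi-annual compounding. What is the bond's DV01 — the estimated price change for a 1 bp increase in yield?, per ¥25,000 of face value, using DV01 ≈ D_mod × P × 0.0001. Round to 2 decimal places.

¥6.75

Periodic yield y = 0.036.
  t   CF        PV=CF/(1+0.036)^t    t·PV
  1     1,031.25       995.4151       995.4151
  2     1,031.25       960.8253     1,921.6507
  3     1,031.25       927.4376     2,782.3128
  4     1,031.25       895.2100     3,580.8401
  5     1,031.25       864.1023     4,320.5117
  6    26,031.25    21,054.0908   126,324.5445
  Σ                 25,697.0811   139,925.2749
P = 25,697.0811; D_Mac = 5.44518 half-year periods = 2.72259 yrs; D_mod = 2.62798 yrs.
DV01 ≈ 2.62798 × 25,697.0811 × 0.0001 = 6.753150.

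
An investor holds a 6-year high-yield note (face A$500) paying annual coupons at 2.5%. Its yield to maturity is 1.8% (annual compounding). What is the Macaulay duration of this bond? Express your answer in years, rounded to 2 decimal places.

5.65 years

Periodic yield y = 0.018. Discount each cash flow and weight by its year:
  t   CF        PV=CF/(1+0.018)^t    t·PV
  1        12.50        12.2790        12.2790
  2        12.50        12.0619        24.1237
  3        12.50        11.8486        35.5458
  4        12.50        11.6391        46.5563
  5        12.50        11.4333        57.1664
  6       512.50       460.4762     2,762.8573
  Σ                    519.7380     2,938.5285
Price P = Σ PV = 519.7380.
Macaulay duration = Σ(t·PV) / P = 2,938.5285 / 519.7380 = 5.65386 years.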